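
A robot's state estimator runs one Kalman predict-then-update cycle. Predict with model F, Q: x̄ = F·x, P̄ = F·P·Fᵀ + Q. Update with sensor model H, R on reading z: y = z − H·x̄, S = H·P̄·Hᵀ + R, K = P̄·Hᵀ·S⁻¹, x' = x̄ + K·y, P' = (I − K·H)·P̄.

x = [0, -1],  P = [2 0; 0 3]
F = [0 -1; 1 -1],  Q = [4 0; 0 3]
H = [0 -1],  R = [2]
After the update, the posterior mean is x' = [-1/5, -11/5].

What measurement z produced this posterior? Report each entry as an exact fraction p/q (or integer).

z = [3]

x̄ = F·x = [1, 1]
P̄ = F·P·Fᵀ + Q = [7 3; 3 8]
S = H·P̄·Hᵀ + R = [10]
K = P̄·Hᵀ·S⁻¹ = [-3/10; -4/5]
x' − x̄ = [-6/5, -16/5] = K·y
y = (KᵀK)⁻¹·Kᵀ·(x' − x̄) = [4]
z = y + H·x̄ = [4] + [-1] = [3]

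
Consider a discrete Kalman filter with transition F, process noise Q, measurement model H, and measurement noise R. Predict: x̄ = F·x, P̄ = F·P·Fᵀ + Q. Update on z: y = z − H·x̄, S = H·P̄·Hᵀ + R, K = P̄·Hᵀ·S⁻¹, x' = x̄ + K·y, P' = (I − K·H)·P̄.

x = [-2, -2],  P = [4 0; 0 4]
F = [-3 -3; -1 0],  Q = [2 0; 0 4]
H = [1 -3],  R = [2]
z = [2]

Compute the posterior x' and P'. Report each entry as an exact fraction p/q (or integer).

x̄ = F·x = [12, 2]
P̄ = F·P·Fᵀ + Q = [74 12; 12 8]
y = z − H·x̄ = [-4]
S = H·P̄·Hᵀ + R = [76]
K = P̄·Hᵀ·S⁻¹ = [1/2; -3/19]
x' = x̄ + K·y = [10, 50/19]
P' = (I − K·H)·P̄ = [55 18; 18 116/19]

x' = [10, 50/19]
P' = [55 18; 18 116/19]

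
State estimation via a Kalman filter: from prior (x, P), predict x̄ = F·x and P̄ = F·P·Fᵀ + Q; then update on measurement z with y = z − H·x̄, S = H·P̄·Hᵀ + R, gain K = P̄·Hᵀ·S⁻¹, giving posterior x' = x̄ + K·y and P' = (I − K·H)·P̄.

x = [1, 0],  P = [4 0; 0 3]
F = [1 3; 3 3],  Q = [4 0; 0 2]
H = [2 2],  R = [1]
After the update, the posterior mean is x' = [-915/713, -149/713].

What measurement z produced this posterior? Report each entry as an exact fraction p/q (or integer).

x̄ = F·x = [1, 3]
P̄ = F·P·Fᵀ + Q = [35 39; 39 65]
S = H·P̄·Hᵀ + R = [713]
K = P̄·Hᵀ·S⁻¹ = [148/713; 208/713]
x' − x̄ = [-1628/713, -2288/713] = K·y
y = (KᵀK)⁻¹·Kᵀ·(x' − x̄) = [-11]
z = y + H·x̄ = [-11] + [8] = [-3]

z = [-3]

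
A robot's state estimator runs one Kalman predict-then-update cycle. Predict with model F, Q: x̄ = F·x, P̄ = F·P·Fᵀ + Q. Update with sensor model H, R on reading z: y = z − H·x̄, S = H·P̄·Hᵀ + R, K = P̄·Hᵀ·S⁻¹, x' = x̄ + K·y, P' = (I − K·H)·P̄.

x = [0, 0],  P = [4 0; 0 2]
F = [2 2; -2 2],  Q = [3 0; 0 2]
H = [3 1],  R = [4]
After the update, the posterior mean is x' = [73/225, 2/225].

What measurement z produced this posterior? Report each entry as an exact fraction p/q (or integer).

z = [1]

x̄ = F·x = [0, 0]
P̄ = F·P·Fᵀ + Q = [27 -8; -8 26]
S = H·P̄·Hᵀ + R = [225]
K = P̄·Hᵀ·S⁻¹ = [73/225; 2/225]
x' − x̄ = [73/225, 2/225] = K·y
y = (KᵀK)⁻¹·Kᵀ·(x' − x̄) = [1]
z = y + H·x̄ = [1] + [0] = [1]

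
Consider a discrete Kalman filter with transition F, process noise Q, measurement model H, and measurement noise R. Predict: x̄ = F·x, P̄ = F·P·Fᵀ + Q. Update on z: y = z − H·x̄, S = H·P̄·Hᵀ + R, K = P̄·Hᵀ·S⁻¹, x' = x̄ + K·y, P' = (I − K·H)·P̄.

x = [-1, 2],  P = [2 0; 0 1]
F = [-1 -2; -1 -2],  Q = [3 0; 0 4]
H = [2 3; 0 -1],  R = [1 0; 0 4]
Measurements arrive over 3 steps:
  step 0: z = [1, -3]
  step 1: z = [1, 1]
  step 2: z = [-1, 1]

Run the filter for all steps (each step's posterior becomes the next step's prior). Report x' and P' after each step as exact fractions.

step 0: x' = [-471/511, 489/511], P' = [1017/511 -636/511; -636/511 452/511]
step 1: x' = [41835/162977, 17735/162977], P' = [306919/162977 -193252/162977; -193252/162977 138884/162977]
step 2: x' = [-1646823/51956959, -17279183/51956959], P' = [97842073/51956959 -61606684/51956959; -61606684/51956959 44275068/51956959]

step 0: x̄ = F·x = [-3, -3]
step 0: P̄ = F·P·Fᵀ + Q = [9 6; 6 10]
step 0: y = z − H·x̄ = [16, -6]
step 0: S = H·P̄·Hᵀ + R = [199 -42; -42 14]
step 0: K = P̄·Hᵀ·S⁻¹ = [18/73 159/511; 12/73 -113/511]
step 0: x' = x̄ + K·y = [-471/511, 489/511]
step 0: P' = (I − K·H)·P̄ = [1017/511 -636/511; -636/511 452/511]
step 1: x̄ = F·x = [-507/511, -507/511]
step 1: P̄ = F·P·Fᵀ + Q = [1814/511 281/511; 281/511 2325/511]
step 1: y = z − H·x̄ = [3046/511, 4/511]
step 1: S = H·P̄·Hᵀ + R = [32064/511 -7537/511; -7537/511 4369/511]
step 1: K = P̄·Hᵀ·S⁻¹ = [34082/162977 48313/162977; 30148/162977 -34721/162977]
step 1: x' = x̄ + K·y = [41835/162977, 17735/162977]
step 1: P' = (I − K·H)·P̄ = [306919/162977 -193252/162977; -193252/162977 138884/162977]
step 2: x̄ = F·x = [-77305/162977, -77305/162977]
step 2: P̄ = F·P·Fᵀ + Q = [578378/162977 89447/162977; 89447/162977 741355/162977]
step 2: y = z − H·x̄ = [223548/162977, 85672/162977]
step 2: S = H·P̄·Hᵀ + R = [10222048/162977 -2402959/162977; -2402959/162977 1393263/162977]
step 2: K = P̄·Hᵀ·S⁻¹ = [10864094/51956959 15401671/51956959; 9611836/51956959 -11068767/51956959]
step 2: x' = x̄ + K·y = [-1646823/51956959, -17279183/51956959]
step 2: P' = (I − K·H)·P̄ = [97842073/51956959 -61606684/51956959; -61606684/51956959 44275068/51956959]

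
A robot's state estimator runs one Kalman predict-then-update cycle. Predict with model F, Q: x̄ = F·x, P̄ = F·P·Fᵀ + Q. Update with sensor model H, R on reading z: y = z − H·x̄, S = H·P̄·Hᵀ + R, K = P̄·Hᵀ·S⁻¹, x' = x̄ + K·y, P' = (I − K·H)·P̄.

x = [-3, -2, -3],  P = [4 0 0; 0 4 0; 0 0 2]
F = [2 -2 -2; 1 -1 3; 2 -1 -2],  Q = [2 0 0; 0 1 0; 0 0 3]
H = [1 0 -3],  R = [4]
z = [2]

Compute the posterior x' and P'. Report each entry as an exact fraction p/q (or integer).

x̄ = F·x = [4, -10, 2]
P̄ = F·P·Fᵀ + Q = [42 4 32; 4 27 0; 32 0 31]
y = z − H·x̄ = [4]
S = H·P̄·Hᵀ + R = [133]
K = P̄·Hᵀ·S⁻¹ = [-54/133; 4/133; -61/133]
x' = x̄ + K·y = [316/133, -1314/133, 22/133]
P' = (I − K·H)·P̄ = [2670/133 748/133 962/133; 748/133 3575/133 244/133; 962/133 244/133 402/133]

x' = [316/133, -1314/133, 22/133]
P' = [2670/133 748/133 962/133; 748/133 3575/133 244/133; 962/133 244/133 402/133]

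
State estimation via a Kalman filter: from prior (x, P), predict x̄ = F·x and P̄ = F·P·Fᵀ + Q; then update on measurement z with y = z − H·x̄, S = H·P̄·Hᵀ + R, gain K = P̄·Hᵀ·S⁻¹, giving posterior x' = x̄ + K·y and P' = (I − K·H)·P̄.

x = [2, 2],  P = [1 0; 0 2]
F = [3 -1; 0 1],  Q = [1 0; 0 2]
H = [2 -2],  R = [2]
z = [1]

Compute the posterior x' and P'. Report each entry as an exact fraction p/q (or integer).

x̄ = F·x = [4, 2]
P̄ = F·P·Fᵀ + Q = [12 -2; -2 4]
y = z − H·x̄ = [-3]
S = H·P̄·Hᵀ + R = [82]
K = P̄·Hᵀ·S⁻¹ = [14/41; -6/41]
x' = x̄ + K·y = [122/41, 100/41]
P' = (I − K·H)·P̄ = [100/41 86/41; 86/41 92/41]

x' = [122/41, 100/41]
P' = [100/41 86/41; 86/41 92/41]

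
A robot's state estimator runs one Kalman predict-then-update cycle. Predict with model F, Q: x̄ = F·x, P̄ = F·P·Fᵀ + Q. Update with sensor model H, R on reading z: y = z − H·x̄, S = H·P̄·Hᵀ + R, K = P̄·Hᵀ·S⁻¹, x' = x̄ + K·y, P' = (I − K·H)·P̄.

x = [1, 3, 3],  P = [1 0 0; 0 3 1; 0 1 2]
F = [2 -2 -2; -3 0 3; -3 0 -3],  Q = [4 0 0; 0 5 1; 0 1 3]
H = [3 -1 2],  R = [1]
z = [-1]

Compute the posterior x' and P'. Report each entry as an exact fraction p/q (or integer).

x' = [1234/797, -2298/797, -3428/797]
P' = [4356/797 -408/797 -6660/797; -408/797 11104/797 6104/797; -6660/797 6104/797 13094/797]

x̄ = F·x = [-10, 6, -12]
P̄ = F·P·Fᵀ + Q = [36 -24 12; -24 32 -8; 12 -8 30]
y = z − H·x̄ = [59]
S = H·P̄·Hᵀ + R = [797]
K = P̄·Hᵀ·S⁻¹ = [156/797; -120/797; 104/797]
x' = x̄ + K·y = [1234/797, -2298/797, -3428/797]
P' = (I − K·H)·P̄ = [4356/797 -408/797 -6660/797; -408/797 11104/797 6104/797; -6660/797 6104/797 13094/797]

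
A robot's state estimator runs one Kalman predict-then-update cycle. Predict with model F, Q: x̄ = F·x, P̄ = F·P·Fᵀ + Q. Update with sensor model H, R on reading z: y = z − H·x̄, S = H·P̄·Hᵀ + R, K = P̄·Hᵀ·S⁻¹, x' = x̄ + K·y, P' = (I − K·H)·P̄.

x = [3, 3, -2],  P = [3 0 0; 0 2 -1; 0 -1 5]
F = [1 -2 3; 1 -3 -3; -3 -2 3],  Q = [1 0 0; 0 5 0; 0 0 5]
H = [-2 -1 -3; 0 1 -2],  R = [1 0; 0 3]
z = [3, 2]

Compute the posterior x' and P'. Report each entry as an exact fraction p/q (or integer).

x' = [94186/17007, -76481/17007, -54664/17007]
P' = [1125185/68028 -879739/68028 -451343/68028; -879739/68028 256575/22676 111455/22676; -451343/68028 111455/22676 63935/22676]

x̄ = F·x = [-9, 0, -21]
P̄ = F·P·Fᵀ + Q = [69 -27 56; -27 53 -39; 56 -39 97]
y = z − H·x̄ = [-78, -40]
S = H·P̄·Hᵀ + R = [1533 846; 846 600]
K = P̄·Hᵀ·S⁻¹ = [-2767/11338 7649/68028; -6671/34014 33665/68028; -3547/34014 -16415/68028]
x' = x̄ + K·y = [94186/17007, -76481/17007, -54664/17007]
P' = (I − K·H)·P̄ = [1125185/68028 -879739/68028 -451343/68028; -879739/68028 256575/22676 111455/22676; -451343/68028 111455/22676 63935/22676]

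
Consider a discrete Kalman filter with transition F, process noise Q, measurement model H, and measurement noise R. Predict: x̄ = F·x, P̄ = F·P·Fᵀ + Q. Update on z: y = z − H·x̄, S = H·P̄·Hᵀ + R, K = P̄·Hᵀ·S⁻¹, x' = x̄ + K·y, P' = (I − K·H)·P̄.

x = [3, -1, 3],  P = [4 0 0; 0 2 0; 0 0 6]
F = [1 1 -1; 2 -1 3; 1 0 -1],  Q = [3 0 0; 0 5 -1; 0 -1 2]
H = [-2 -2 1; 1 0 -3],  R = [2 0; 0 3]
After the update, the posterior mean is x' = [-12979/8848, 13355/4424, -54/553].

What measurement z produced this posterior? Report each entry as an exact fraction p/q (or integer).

x̄ = F·x = [-1, 16, 0]
P̄ = F·P·Fᵀ + Q = [15 -12 10; -12 77 -11; 10 -11 12]
S = H·P̄·Hᵀ + R = [290 -38; -38 66]
K = P̄·Hᵀ·S⁻¹ = [-153/8848 -2099/8848; -2127/4424 183/4424; -2/553 -219/553]
x' − x̄ = [-4131/8848, -57429/4424, -54/553] = K·y
y = (KᵀK)⁻¹·Kᵀ·(x' − x̄) = [27, 0]
z = y + H·x̄ = [27, 0] + [-30, -1] = [-3, -1]

z = [-3, -1]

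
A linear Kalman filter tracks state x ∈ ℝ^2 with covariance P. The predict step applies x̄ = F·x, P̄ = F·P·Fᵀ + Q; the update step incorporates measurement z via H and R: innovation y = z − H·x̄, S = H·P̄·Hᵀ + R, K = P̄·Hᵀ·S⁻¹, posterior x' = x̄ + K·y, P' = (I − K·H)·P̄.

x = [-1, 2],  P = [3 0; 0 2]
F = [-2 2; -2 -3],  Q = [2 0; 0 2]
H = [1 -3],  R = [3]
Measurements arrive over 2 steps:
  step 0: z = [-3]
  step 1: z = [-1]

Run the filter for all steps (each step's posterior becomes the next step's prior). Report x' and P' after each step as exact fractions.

step 0: x̄ = F·x = [6, -4]
step 0: P̄ = F·P·Fᵀ + Q = [22 0; 0 32]
step 0: y = z − H·x̄ = [-21]
step 0: S = H·P̄·Hᵀ + R = [313]
step 0: K = P̄·Hᵀ·S⁻¹ = [22/313; -96/313]
step 0: x' = x̄ + K·y = [1416/313, 764/313]
step 0: P' = (I − K·H)·P̄ = [6402/313 2112/313; 2112/313 800/313]
step 1: x̄ = F·x = [-1304/313, -5124/313]
step 1: P̄ = F·P·Fᵀ + Q = [12538/313 25032/313; 25032/313 58778/313]
step 1: y = z − H·x̄ = [-14381/313]
step 1: S = H·P̄·Hᵀ + R = [392287/313]
step 1: K = P̄·Hᵀ·S⁻¹ = [-62558/392287; -151302/392287]
step 1: x' = x̄ + K·y = [1239950/392287, 529698/392287]
step 1: P' = (I − K·H)·P̄ = [3210834/392287 1132836/392287; 1132836/392287 528914/392287]

step 0: x' = [1416/313, 764/313], P' = [6402/313 2112/313; 2112/313 800/313]
step 1: x' = [1239950/392287, 529698/392287], P' = [3210834/392287 1132836/392287; 1132836/392287 528914/392287]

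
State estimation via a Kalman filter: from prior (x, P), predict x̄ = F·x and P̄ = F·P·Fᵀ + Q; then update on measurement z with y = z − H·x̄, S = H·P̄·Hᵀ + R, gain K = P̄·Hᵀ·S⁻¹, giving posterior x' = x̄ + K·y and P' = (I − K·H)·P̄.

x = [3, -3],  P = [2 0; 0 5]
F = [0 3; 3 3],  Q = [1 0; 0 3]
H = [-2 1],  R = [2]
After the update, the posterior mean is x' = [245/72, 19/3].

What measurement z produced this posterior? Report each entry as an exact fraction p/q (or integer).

x̄ = F·x = [-9, 0]
P̄ = F·P·Fᵀ + Q = [46 45; 45 66]
S = H·P̄·Hᵀ + R = [72]
K = P̄·Hᵀ·S⁻¹ = [-47/72; -1/3]
x' − x̄ = [893/72, 19/3] = K·y
y = (KᵀK)⁻¹·Kᵀ·(x' − x̄) = [-19]
z = y + H·x̄ = [-19] + [18] = [-1]

z = [-1]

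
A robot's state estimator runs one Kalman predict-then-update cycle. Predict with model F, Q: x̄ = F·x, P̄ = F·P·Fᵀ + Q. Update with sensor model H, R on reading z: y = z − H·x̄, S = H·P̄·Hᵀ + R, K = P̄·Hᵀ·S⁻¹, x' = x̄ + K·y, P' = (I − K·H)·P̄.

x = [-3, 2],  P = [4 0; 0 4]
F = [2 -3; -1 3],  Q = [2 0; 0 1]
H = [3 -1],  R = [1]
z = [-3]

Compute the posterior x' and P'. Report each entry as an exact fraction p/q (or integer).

x̄ = F·x = [-12, 9]
P̄ = F·P·Fᵀ + Q = [54 -44; -44 41]
y = z − H·x̄ = [42]
S = H·P̄·Hᵀ + R = [792]
K = P̄·Hᵀ·S⁻¹ = [103/396; -173/792]
x' = x̄ + K·y = [-71/66, -23/132]
P' = (I − K·H)·P̄ = [83/198 395/396; 395/396 2543/792]

x' = [-71/66, -23/132]
P' = [83/198 395/396; 395/396 2543/792]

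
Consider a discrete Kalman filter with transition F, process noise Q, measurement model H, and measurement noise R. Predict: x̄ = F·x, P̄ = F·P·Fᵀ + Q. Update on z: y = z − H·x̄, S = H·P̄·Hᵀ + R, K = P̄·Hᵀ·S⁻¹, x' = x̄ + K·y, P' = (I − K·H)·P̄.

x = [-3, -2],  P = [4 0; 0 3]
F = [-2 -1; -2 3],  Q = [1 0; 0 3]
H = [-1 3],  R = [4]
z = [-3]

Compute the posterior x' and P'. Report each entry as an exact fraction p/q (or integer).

x̄ = F·x = [8, 0]
P̄ = F·P·Fᵀ + Q = [20 7; 7 46]
y = z − H·x̄ = [5]
S = H·P̄·Hᵀ + R = [396]
K = P̄·Hᵀ·S⁻¹ = [1/396; 131/396]
x' = x̄ + K·y = [3173/396, 655/396]
P' = (I − K·H)·P̄ = [7919/396 2641/396; 2641/396 1055/396]

x' = [3173/396, 655/396]
P' = [7919/396 2641/396; 2641/396 1055/396]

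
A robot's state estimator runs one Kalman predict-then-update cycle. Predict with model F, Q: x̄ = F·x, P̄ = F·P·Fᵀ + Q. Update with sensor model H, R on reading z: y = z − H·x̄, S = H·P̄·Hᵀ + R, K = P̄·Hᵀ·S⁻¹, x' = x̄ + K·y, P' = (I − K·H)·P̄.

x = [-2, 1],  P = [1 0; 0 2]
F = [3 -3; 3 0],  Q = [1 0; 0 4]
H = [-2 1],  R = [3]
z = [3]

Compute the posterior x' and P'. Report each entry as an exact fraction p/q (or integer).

x' = [-405/92, -507/92]
P' = [367/92 593/92; 593/92 1171/92]

x̄ = F·x = [-9, -6]
P̄ = F·P·Fᵀ + Q = [28 9; 9 13]
y = z − H·x̄ = [-9]
S = H·P̄·Hᵀ + R = [92]
K = P̄·Hᵀ·S⁻¹ = [-47/92; -5/92]
x' = x̄ + K·y = [-405/92, -507/92]
P' = (I − K·H)·P̄ = [367/92 593/92; 593/92 1171/92]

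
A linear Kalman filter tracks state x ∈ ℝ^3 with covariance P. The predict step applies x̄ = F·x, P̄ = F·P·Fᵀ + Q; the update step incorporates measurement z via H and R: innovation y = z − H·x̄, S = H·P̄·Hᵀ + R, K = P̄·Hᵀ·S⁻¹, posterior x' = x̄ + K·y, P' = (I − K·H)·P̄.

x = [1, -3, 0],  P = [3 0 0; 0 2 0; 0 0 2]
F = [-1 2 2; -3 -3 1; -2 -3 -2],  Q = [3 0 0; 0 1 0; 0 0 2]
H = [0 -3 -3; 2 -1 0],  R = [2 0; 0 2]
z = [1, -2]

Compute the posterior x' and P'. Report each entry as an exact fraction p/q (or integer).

x' = [-886/937, 4107/10307, -7573/10307]
P' = [3265/1874 2208/937 -2144/937; 2208/937 45251/10307 -43790/10307; -2144/937 -43790/10307 44612/10307]

x̄ = F·x = [-7, 6, 7]
P̄ = F·P·Fᵀ + Q = [22 1 -14; 1 48 32; -14 32 40]
y = z − H·x̄ = [40, 18]
S = H·P̄·Hᵀ + R = [1370 318; 318 134]
K = P̄·Hᵀ·S⁻¹ = [-96/937 1057/1874; -4383/20614 3325/20614; -1233/10307 -1689/10307]
x' = x̄ + K·y = [-886/937, 4107/10307, -7573/10307]
P' = (I − K·H)·P̄ = [3265/1874 2208/937 -2144/937; 2208/937 45251/10307 -43790/10307; -2144/937 -43790/10307 44612/10307]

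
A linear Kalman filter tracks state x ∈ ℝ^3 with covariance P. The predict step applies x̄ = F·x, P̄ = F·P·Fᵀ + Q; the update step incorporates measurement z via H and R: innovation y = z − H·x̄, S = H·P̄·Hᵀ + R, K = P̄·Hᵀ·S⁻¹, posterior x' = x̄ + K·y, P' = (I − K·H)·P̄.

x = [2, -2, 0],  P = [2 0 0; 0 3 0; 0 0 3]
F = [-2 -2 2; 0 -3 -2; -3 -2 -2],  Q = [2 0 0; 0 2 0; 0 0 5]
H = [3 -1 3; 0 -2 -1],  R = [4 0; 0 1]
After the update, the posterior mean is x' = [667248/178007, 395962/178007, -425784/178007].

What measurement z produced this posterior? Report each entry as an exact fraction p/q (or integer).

z = [2, -2]

x̄ = F·x = [0, 6, -2]
P̄ = F·P·Fᵀ + Q = [34 6 12; 6 41 30; 12 30 47]
S = H·P̄·Hᵀ + R = [774 -281; -281 332]
K = P̄·Hᵀ·S⁻¹ = [37080/178007 18516/178007; -9228/178007 -67861/178007; 18737/178007 -41511/178007]
x' − x̄ = [667248/178007, -672080/178007, -69770/178007] = K·y
y = (KᵀK)⁻¹·Kᵀ·(x' − x̄) = [14, 8]
z = y + H·x̄ = [14, 8] + [-12, -10] = [2, -2]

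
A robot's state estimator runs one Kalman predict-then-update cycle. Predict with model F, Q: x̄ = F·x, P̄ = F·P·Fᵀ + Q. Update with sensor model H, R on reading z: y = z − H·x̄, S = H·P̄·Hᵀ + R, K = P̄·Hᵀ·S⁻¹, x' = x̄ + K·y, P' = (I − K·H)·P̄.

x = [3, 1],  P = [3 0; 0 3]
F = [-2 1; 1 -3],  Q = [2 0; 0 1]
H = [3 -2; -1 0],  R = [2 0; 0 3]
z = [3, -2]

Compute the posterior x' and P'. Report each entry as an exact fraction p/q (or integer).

x̄ = F·x = [-5, 0]
P̄ = F·P·Fᵀ + Q = [17 -15; -15 31]
y = z − H·x̄ = [18, -7]
S = H·P̄·Hᵀ + R = [459 -81; -81 20]
K = P̄·Hᵀ·S⁻¹ = [9/97 -46/97; -925/2619 -66/97]
x' = x̄ + K·y = [-1/97, -464/291]
P' = (I − K·H)·P̄ = [138/97 198/97; 198/97 8944/2619]

x' = [-1/97, -464/291]
P' = [138/97 198/97; 198/97 8944/2619]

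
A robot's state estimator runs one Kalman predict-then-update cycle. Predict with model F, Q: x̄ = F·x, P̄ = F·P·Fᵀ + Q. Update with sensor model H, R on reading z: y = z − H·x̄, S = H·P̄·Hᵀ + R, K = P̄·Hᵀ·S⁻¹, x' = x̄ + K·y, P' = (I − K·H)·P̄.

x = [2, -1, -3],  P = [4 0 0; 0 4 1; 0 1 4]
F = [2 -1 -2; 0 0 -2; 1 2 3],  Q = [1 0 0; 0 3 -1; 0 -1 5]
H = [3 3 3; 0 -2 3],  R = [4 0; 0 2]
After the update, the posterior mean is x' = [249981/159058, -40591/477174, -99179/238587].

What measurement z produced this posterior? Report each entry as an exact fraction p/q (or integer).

z = [3, -1]

x̄ = F·x = [11, 6, -9]
P̄ = F·P·Fᵀ + Q = [41 18 -31; 18 19 -29; -31 -29 73]
S = H·P̄·Hᵀ + R = [445 69; 69 1083]
K = P̄·Hᵀ·S⁻¹ = [33291/159058 -21067/159058; 11539/159058 -57281/477174; 3854/79529 60287/238587]
x' − x̄ = [-1499657/159058, -2903635/477174, 2048104/238587] = K·y
y = (KᵀK)⁻¹·Kᵀ·(x' − x̄) = [-21, 38]
z = y + H·x̄ = [-21, 38] + [24, -39] = [3, -1]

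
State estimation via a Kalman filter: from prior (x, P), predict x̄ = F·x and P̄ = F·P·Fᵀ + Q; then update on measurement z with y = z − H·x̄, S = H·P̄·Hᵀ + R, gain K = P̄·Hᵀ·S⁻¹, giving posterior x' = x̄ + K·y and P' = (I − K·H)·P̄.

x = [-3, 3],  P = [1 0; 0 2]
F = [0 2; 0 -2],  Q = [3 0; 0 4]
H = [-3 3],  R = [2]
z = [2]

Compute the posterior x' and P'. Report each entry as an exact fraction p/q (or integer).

x' = [-48/353, 162/353]
P' = [634/353 596/353; 596/353 636/353]

x̄ = F·x = [6, -6]
P̄ = F·P·Fᵀ + Q = [11 -8; -8 12]
y = z − H·x̄ = [38]
S = H·P̄·Hᵀ + R = [353]
K = P̄·Hᵀ·S⁻¹ = [-57/353; 60/353]
x' = x̄ + K·y = [-48/353, 162/353]
P' = (I − K·H)·P̄ = [634/353 596/353; 596/353 636/353]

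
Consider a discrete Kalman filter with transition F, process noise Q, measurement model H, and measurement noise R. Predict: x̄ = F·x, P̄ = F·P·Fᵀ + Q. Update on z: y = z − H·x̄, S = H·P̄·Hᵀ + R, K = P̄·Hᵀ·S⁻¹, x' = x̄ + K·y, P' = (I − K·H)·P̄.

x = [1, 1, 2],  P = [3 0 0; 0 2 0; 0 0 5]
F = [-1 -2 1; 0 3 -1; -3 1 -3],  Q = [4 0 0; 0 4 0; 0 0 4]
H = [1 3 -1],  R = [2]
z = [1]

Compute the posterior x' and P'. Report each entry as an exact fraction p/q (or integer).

x' = [2/5, -28/15, -19/3]
P' = [251/15 -464/45 -125/9; -464/45 1796/135 782/27; -125/9 782/27 1981/27]

x̄ = F·x = [-1, 1, -8]
P̄ = F·P·Fᵀ + Q = [20 -17 -10; -17 27 21; -10 21 78]
y = z − H·x̄ = [-9]
S = H·P̄·Hᵀ + R = [135]
K = P̄·Hᵀ·S⁻¹ = [-7/45; 43/135; -5/27]
x' = x̄ + K·y = [2/5, -28/15, -19/3]
P' = (I − K·H)·P̄ = [251/15 -464/45 -125/9; -464/45 1796/135 782/27; -125/9 782/27 1981/27]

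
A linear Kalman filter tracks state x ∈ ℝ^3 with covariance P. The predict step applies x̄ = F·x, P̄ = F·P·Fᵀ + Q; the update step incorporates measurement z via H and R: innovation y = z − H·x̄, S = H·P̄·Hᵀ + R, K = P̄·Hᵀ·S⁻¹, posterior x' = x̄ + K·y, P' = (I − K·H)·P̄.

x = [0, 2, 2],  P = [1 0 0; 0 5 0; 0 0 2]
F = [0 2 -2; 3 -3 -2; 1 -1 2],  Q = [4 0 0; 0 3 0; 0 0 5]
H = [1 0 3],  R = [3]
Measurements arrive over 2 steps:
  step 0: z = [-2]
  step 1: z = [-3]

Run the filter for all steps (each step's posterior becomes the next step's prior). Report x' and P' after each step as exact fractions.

step 0: x' = [88/49, -522/49, -58/49], P' = [1326/49 -990/49 -453/49; -990/49 3153/49 334/49; -453/49 334/49 341/98]
step 1: x' = [-45468/4253, 45629/4253, 33410/12759], P' = [570858/4253 -510882/4253 -192738/4253; -510882/4253 1391105/4253 178911/4253; -192738/4253 178911/4253 199394/12759]

step 0: x̄ = F·x = [0, -10, 2]
step 0: P̄ = F·P·Fᵀ + Q = [32 -22 -18; -22 65 10; -18 10 19]
step 0: y = z − H·x̄ = [-8]
step 0: S = H·P̄·Hᵀ + R = [98]
step 0: K = P̄·Hᵀ·S⁻¹ = [-11/49; 4/49; 39/98]
step 0: x' = x̄ + K·y = [88/49, -522/49, -58/49]
step 0: P' = (I − K·H)·P̄ = [1326/49 -990/49 -453/49; -990/49 3153/49 334/49; -453/49 334/49 341/98]
step 1: x̄ = F·x = [-928/49, 278/7, 494/49]
step 1: P̄ = F·P·Fᵀ + Q = [10818/49 -2970/7 -6058/49; -2970/7 1396 2221/7; -6058/49 2221/7 4238/49]
step 1: y = z − H·x̄ = [-701/49]
step 1: S = H·P̄·Hᵀ + R = [12759/49]
step 1: K = P̄·Hᵀ·S⁻¹ = [-2452/4253; 8617/4253; 6656/12759]
step 1: x' = x̄ + K·y = [-45468/4253, 45629/4253, 33410/12759]
step 1: P' = (I − K·H)·P̄ = [570858/4253 -510882/4253 -192738/4253; -510882/4253 1391105/4253 178911/4253; -192738/4253 178911/4253 199394/12759]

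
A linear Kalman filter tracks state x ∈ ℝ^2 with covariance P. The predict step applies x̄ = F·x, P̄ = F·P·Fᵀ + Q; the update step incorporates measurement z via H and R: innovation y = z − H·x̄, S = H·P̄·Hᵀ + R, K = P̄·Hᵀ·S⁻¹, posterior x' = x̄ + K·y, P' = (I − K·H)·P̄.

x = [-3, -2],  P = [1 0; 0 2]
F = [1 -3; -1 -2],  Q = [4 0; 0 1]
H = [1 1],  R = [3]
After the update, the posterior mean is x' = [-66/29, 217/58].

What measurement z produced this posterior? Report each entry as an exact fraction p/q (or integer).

z = [1]

x̄ = F·x = [3, 7]
P̄ = F·P·Fᵀ + Q = [23 11; 11 10]
S = H·P̄·Hᵀ + R = [58]
K = P̄·Hᵀ·S⁻¹ = [17/29; 21/58]
x' − x̄ = [-153/29, -189/58] = K·y
y = (KᵀK)⁻¹·Kᵀ·(x' − x̄) = [-9]
z = y + H·x̄ = [-9] + [10] = [1]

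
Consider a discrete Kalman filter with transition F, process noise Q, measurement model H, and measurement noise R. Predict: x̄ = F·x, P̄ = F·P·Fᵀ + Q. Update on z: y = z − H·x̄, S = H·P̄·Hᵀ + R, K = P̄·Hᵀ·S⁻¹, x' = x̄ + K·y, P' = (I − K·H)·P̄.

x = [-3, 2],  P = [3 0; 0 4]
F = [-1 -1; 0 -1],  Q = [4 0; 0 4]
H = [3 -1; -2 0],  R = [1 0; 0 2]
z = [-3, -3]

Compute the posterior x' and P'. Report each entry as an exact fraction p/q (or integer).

x̄ = F·x = [1, -2]
P̄ = F·P·Fᵀ + Q = [11 4; 4 8]
y = z − H·x̄ = [-8, -1]
S = H·P̄·Hᵀ + R = [84 -58; -58 46]
K = P̄·Hᵀ·S⁻¹ = [29/250 -83/250; -14/25 -22/25]
x' = x̄ + K·y = [101/250, 84/25]
P' = (I − K·H)·P̄ = [83/250 22/25; 22/25 16/5]

x' = [101/250, 84/25]
P' = [83/250 22/25; 22/25 16/5]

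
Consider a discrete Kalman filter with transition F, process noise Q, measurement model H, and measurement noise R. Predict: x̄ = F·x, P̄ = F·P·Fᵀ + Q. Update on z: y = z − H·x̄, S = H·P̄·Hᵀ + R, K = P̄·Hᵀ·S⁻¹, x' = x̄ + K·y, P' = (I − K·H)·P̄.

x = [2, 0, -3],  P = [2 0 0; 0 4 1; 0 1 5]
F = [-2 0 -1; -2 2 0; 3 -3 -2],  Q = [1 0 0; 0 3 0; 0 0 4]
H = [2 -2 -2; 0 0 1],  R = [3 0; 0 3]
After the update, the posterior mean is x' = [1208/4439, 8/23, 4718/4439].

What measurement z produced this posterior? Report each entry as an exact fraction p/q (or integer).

x̄ = F·x = [-1, -4, 12]
P̄ = F·P·Fᵀ + Q = [14 6 1; 6 27 -40; 1 -40 90]
S = H·P̄·Hᵀ + R = [151 -98; -98 93]
K = P̄·Hᵀ·S⁻¹ = [1400/4439 1523/4439; -2/23 -12/23; -294/4439 3986/4439]
x' − x̄ = [5647/4439, 100/23, -48550/4439] = K·y
y = (KᵀK)⁻¹·Kᵀ·(x' − x̄) = [16, -11]
z = y + H·x̄ = [16, -11] + [-18, 12] = [-2, 1]

z = [-2, 1]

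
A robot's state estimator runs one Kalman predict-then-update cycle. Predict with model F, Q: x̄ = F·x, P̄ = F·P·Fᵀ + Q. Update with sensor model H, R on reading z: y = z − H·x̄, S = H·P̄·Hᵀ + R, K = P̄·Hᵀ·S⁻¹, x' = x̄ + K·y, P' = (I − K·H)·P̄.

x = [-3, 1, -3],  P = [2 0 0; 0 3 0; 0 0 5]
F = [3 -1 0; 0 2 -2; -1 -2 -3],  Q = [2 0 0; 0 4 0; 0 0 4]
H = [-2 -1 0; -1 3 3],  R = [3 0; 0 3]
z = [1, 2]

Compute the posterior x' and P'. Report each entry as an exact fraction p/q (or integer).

x̄ = F·x = [-10, 8, 10]
P̄ = F·P·Fᵀ + Q = [23 -6 0; -6 36 18; 0 18 63]
y = z − H·x̄ = [-11, -62]
S = H·P̄·Hᵀ + R = [107 -86; -86 1277]
K = P̄·Hᵀ·S⁻¹ = [-18202/43081 -2609/43081; -5400/43081 5304/43081; -696/43081 8151/43081]
x' = x̄ + K·y = [-68830/43081, 75200/43081, -66896/43081]
P' = (I − K·H)·P̄ = [155814/43081 -257022/43081 306351/43081; -257022/43081 530244/43081 -610614/43081; 306351/43081 -610614/43081 720882/43081]

x' = [-68830/43081, 75200/43081, -66896/43081]
P' = [155814/43081 -257022/43081 306351/43081; -257022/43081 530244/43081 -610614/43081; 306351/43081 -610614/43081 720882/43081]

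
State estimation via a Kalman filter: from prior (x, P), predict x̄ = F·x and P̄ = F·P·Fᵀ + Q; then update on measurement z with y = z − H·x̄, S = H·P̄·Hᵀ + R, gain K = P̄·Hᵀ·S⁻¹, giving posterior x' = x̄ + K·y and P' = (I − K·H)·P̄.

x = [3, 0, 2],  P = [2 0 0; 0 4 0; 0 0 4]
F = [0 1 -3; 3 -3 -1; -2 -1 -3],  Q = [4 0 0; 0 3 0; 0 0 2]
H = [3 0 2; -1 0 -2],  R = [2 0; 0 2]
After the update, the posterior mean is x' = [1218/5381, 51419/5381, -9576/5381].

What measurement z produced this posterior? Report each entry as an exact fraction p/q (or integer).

x̄ = F·x = [-6, 7, -12]
P̄ = F·P·Fᵀ + Q = [44 0 32; 0 61 12; 32 12 50]
S = H·P̄·Hᵀ + R = [982 -588; -588 374]
K = P̄·Hᵀ·S⁻¹ = [2450/5381 2298/5381; -1284/5381 -2364/5381; -1078/5381 -3594/5381]
x' − x̄ = [33504/5381, 13752/5381, 54996/5381] = K·y
y = (KᵀK)⁻¹·Kᵀ·(x' − x̄) = [39, -27]
z = y + H·x̄ = [39, -27] + [-42, 30] = [-3, 3]

z = [-3, 3]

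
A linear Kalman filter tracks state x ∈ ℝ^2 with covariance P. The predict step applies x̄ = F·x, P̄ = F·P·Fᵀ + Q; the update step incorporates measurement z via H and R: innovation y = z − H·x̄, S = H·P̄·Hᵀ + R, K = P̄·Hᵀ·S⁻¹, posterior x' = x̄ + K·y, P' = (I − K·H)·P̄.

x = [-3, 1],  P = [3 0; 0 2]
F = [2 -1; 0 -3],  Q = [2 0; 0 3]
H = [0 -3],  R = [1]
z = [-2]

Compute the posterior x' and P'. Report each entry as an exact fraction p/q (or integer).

x̄ = F·x = [-7, -3]
P̄ = F·P·Fᵀ + Q = [16 6; 6 21]
y = z − H·x̄ = [-11]
S = H·P̄·Hᵀ + R = [190]
K = P̄·Hᵀ·S⁻¹ = [-9/95; -63/190]
x' = x̄ + K·y = [-566/95, 123/190]
P' = (I − K·H)·P̄ = [1358/95 3/95; 3/95 21/190]

x' = [-566/95, 123/190]
P' = [1358/95 3/95; 3/95 21/190]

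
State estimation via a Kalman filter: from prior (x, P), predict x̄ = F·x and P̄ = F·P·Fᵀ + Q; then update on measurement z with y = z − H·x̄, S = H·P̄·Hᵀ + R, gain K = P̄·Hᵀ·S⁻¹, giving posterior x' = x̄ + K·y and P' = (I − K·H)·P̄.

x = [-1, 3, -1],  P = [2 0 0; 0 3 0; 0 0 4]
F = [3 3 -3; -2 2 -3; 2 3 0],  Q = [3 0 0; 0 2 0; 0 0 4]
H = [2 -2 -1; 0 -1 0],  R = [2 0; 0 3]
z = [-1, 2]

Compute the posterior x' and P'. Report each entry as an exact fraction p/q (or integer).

x' = [5115/7813, -10763/7813, 39697/7813]
P' = [97059/7813 25452/7813 134196/7813; 25452/7813 22026/7813 7104/7813; 134196/7813 7104/7813 251026/7813]

x̄ = F·x = [9, 11, 7]
P̄ = F·P·Fᵀ + Q = [84 42 39; 42 58 10; 39 10 39]
y = z − H·x̄ = [10, 13]
S = H·P̄·Hᵀ + R = [157 42; 42 61]
K = P̄·Hᵀ·S⁻¹ = [4509/7813 -8484/7813; -126/7813 -7342/7813; 1579/7813 -2368/7813]
x' = x̄ + K·y = [5115/7813, -10763/7813, 39697/7813]
P' = (I − K·H)·P̄ = [97059/7813 25452/7813 134196/7813; 25452/7813 22026/7813 7104/7813; 134196/7813 7104/7813 251026/7813]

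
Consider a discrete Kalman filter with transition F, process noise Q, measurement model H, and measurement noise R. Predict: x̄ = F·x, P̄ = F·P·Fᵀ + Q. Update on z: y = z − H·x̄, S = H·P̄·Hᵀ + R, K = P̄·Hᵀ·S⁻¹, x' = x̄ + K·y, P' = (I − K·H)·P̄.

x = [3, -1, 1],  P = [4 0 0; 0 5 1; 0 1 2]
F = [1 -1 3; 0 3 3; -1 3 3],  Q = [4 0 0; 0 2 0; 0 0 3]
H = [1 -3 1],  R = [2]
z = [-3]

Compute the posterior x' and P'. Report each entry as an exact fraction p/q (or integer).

x' = [2303/332, 1113/332, 27/166]
P' = [8291/332 3465/332 1055/166; 3465/332 2275/332 1521/166; 1055/166 1521/166 1679/83]

x̄ = F·x = [7, 0, -3]
P̄ = F·P·Fᵀ + Q = [25 9 5; 9 83 81; 5 81 88]
y = z − H·x̄ = [-7]
S = H·P̄·Hᵀ + R = [332]
K = P̄·Hᵀ·S⁻¹ = [3/332; -159/332; -75/166]
x' = x̄ + K·y = [2303/332, 1113/332, 27/166]
P' = (I − K·H)·P̄ = [8291/332 3465/332 1055/166; 3465/332 2275/332 1521/166; 1055/166 1521/166 1679/83]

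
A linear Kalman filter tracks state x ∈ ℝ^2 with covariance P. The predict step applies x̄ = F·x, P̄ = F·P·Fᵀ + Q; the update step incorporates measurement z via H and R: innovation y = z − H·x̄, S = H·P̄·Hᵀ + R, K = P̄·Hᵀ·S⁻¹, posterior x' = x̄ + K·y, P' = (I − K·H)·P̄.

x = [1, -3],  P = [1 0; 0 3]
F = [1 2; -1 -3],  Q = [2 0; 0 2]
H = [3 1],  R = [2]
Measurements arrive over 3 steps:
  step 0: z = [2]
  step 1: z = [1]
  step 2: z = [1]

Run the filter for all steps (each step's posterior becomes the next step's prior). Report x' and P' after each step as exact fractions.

step 0: x̄ = F·x = [-5, 8]
step 0: P̄ = F·P·Fᵀ + Q = [15 -19; -19 30]
step 0: y = z − H·x̄ = [9]
step 0: S = H·P̄·Hᵀ + R = [53]
step 0: K = P̄·Hᵀ·S⁻¹ = [26/53; -27/53]
step 0: x' = x̄ + K·y = [-31/53, 181/53]
step 0: P' = (I − K·H)·P̄ = [119/53 -305/53; -305/53 861/53]
step 1: x̄ = F·x = [331/53, -512/53]
step 1: P̄ = F·P·Fᵀ + Q = [2449/53 -3760/53; -3760/53 6144/53]
step 1: y = z − H·x̄ = [-428/53]
step 1: S = H·P̄·Hᵀ + R = [5731/53]
step 1: K = P̄·Hᵀ·S⁻¹ = [3587/5731; -5136/5731]
step 1: x' = x̄ + K·y = [6825/5731, -13888/5731]
step 1: P' = (I − K·H)·P̄ = [22050/5731 -58976/5731; -58976/5731 166656/5731]
step 2: x̄ = F·x = [-20951/5731, 34839/5731]
step 2: P̄ = F·P·Fᵀ + Q = [464232/5731 -727106/5731; -727106/5731 1179560/5731]
step 2: y = z − H·x̄ = [33745/5731]
step 2: S = H·P̄·Hᵀ + R = [1006474/5731]
step 2: K = P̄·Hᵀ·S⁻¹ = [332795/503237; -500879/503237]
step 2: x' = x̄ + K·y = [119848/503237, 109948/503237]
step 2: P' = (I − K·H)·P̄ = [2113714/503237 -5675552/503237; -5675552/503237 16024898/503237]

step 0: x' = [-31/53, 181/53], P' = [119/53 -305/53; -305/53 861/53]
step 1: x' = [6825/5731, -13888/5731], P' = [22050/5731 -58976/5731; -58976/5731 166656/5731]
step 2: x' = [119848/503237, 109948/503237], P' = [2113714/503237 -5675552/503237; -5675552/503237 16024898/503237]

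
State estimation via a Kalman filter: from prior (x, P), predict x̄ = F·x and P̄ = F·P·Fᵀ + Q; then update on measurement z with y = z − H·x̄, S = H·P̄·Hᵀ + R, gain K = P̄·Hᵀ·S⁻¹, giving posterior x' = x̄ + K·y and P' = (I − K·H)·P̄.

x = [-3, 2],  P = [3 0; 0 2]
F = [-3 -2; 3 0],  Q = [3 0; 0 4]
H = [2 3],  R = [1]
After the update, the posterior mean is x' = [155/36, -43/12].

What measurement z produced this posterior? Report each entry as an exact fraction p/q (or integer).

x̄ = F·x = [5, -9]
P̄ = F·P·Fᵀ + Q = [38 -27; -27 31]
S = H·P̄·Hᵀ + R = [108]
K = P̄·Hᵀ·S⁻¹ = [-5/108; 13/36]
x' − x̄ = [-25/36, 65/12] = K·y
y = (KᵀK)⁻¹·Kᵀ·(x' − x̄) = [15]
z = y + H·x̄ = [15] + [-17] = [-2]

z = [-2]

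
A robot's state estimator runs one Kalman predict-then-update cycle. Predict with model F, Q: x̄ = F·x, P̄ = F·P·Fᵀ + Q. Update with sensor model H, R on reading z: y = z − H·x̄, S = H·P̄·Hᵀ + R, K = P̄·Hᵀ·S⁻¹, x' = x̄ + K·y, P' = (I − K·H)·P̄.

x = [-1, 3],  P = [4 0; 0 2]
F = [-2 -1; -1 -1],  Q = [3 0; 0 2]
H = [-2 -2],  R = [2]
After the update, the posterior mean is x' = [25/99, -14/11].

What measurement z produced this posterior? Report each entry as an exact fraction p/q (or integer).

z = [2]

x̄ = F·x = [-1, -2]
P̄ = F·P·Fᵀ + Q = [21 10; 10 8]
S = H·P̄·Hᵀ + R = [198]
K = P̄·Hᵀ·S⁻¹ = [-31/99; -2/11]
x' − x̄ = [124/99, 8/11] = K·y
y = (KᵀK)⁻¹·Kᵀ·(x' − x̄) = [-4]
z = y + H·x̄ = [-4] + [6] = [2]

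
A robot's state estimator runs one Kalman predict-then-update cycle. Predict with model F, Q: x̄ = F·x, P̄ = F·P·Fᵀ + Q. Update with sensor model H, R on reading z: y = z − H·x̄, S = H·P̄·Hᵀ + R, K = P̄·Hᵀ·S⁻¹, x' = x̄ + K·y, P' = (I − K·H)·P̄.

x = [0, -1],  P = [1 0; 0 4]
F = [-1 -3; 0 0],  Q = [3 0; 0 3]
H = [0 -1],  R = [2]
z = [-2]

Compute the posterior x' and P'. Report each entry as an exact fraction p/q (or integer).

x̄ = F·x = [3, 0]
P̄ = F·P·Fᵀ + Q = [40 0; 0 3]
y = z − H·x̄ = [-2]
S = H·P̄·Hᵀ + R = [5]
K = P̄·Hᵀ·S⁻¹ = [0; -3/5]
x' = x̄ + K·y = [3, 6/5]
P' = (I − K·H)·P̄ = [40 0; 0 6/5]

x' = [3, 6/5]
P' = [40 0; 0 6/5]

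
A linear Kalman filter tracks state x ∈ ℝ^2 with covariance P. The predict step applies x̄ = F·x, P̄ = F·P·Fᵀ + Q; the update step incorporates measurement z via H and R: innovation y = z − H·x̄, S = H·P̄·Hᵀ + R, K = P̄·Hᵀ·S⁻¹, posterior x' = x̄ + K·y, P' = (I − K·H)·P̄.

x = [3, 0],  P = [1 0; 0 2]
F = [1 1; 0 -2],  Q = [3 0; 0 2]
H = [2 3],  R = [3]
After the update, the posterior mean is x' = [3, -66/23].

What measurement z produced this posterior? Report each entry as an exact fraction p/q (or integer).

x̄ = F·x = [3, 0]
P̄ = F·P·Fᵀ + Q = [6 -4; -4 10]
S = H·P̄·Hᵀ + R = [69]
K = P̄·Hᵀ·S⁻¹ = [0; 22/69]
x' − x̄ = [0, -66/23] = K·y
y = (KᵀK)⁻¹·Kᵀ·(x' − x̄) = [-9]
z = y + H·x̄ = [-9] + [6] = [-3]

z = [-3]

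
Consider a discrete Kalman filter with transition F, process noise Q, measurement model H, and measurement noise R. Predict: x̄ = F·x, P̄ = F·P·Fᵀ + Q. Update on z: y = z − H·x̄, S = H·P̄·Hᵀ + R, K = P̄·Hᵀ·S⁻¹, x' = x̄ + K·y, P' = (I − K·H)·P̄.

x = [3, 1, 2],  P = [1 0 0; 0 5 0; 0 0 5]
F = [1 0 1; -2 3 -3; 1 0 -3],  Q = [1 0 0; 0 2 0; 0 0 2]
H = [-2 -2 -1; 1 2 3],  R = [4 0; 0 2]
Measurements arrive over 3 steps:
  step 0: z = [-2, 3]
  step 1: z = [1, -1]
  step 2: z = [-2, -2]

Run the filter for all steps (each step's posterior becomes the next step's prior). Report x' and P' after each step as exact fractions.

step 0: x̄ = F·x = [5, -9, -3]
step 0: P̄ = F·P·Fᵀ + Q = [7 -17 -14; -17 96 43; -14 43 48]
step 0: y = z − H·x̄ = [-13, 25]
step 0: S = H·P̄·Hᵀ + R = [444 -686; -686 1189]
step 0: K = P̄·Hᵀ·S⁻¹ = [-1727/14330 -914/7165; -6089/11464 -291/5732; 11071/28660 5797/14330]
step 0: x' = x̄ + K·y = [48401/14330, -38569/11464, 59947/28660]
step 0: P' = (I − K·H)·P̄ = [16448/7165 -7005/2866 5583/7165; -7005/2866 53583/11464 -13385/5732; 5583/7165 -13385/5732 22451/14330]
step 1: x̄ = F·x = [156749/28660, -265085/11464, -83039/28660]
step 1: P̄ = F·P·Fᵀ + Q = [92009/14330 -157775/5732 -56789/14330; -157775/5732 1697383/11464 146341/5732; -56789/14330 146341/5732 196619/14330]
step 1: y = z − H·x̄ = [-533153/14330, 1389133/28660]
step 1: S = H·P̄·Hᵀ + R = [3594822/7165 -4711731/7165; -4711731/7165 12848901/14330]
step 1: K = P̄·Hᵀ·S⁻¹ = [382748/4160721 -39/1386907; -19186679/27738140 -2544736/20803605; 5621267/13869070 2743932/6934535]
step 1: x' = x̄ + K·y = [8510113/4160721, -69003232/20803605, 8334064/6934535]
step 1: P' = (I − K·H)·P̄ = [9035494/4160721 -12442553/4160721 1761042/1386907; -12442553/4160721 122208352/20803605 -20810379/6934535; 1761042/1386907 -20810379/6934535 12767804/6934535]
step 2: x̄ = F·x = [67552757/20803605, -367117402/20803605, -32456011/20803605]
step 2: P̄ = F·P·Fᵀ + Q = [157115747/20803605 -711275032/20803605 -122564026/20803605; -711275032/20803605 3854224172/20803605 708864596/20803605; -122564026/20803605 708864596/20803605 273021608/20803605]
step 2: y = z − H·x̄ = [-673192511/20803605, 48162858/1386907]
step 2: S = H·P̄·Hᵀ + R = [13056597728/20803605 -1139700760/1386907; -1139700760/1386907 1533246999/1386907]
step 2: K = P̄·Hᵀ·S⁻¹ = [1560525981/32159206808 -421361656/12059702553; -19608073361/32159206808 -681510035/12059702553; 11602122947/32159206808 1447560769/4019900851]
step 2: x' = x̄ + K·y = [44725337027/96477620424, 11661177913/96477620424, -23456617153/32159206808]
step 2: P' = (I − K·H)·P̄ = [46753745947/24119405106 -61532004235/24119405106 8291646211/8039801702; -61532004235/24119405106 121714680391/24119405106 -20513710743/8039801702; 8291646211/8039801702 -20513710743/8039801702 12842006117/8039801702]

step 0: x' = [48401/14330, -38569/11464, 59947/28660], P' = [16448/7165 -7005/2866 5583/7165; -7005/2866 53583/11464 -13385/5732; 5583/7165 -13385/5732 22451/14330]
step 1: x' = [8510113/4160721, -69003232/20803605, 8334064/6934535], P' = [9035494/4160721 -12442553/4160721 1761042/1386907; -12442553/4160721 122208352/20803605 -20810379/6934535; 1761042/1386907 -20810379/6934535 12767804/6934535]
step 2: x' = [44725337027/96477620424, 11661177913/96477620424, -23456617153/32159206808], P' = [46753745947/24119405106 -61532004235/24119405106 8291646211/8039801702; -61532004235/24119405106 121714680391/24119405106 -20513710743/8039801702; 8291646211/8039801702 -20513710743/8039801702 12842006117/8039801702]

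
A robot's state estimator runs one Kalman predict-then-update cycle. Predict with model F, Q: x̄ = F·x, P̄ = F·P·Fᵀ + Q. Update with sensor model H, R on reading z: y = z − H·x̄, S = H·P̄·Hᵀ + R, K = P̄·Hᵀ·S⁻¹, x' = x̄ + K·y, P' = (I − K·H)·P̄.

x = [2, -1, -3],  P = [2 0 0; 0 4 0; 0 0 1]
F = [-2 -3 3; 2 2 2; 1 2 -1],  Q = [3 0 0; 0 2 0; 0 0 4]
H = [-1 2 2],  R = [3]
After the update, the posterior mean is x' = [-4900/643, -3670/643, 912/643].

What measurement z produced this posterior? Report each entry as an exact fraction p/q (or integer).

z = [-1]

x̄ = F·x = [-10, -4, 3]
P̄ = F·P·Fᵀ + Q = [56 -26 -31; -26 30 18; -31 18 23]
S = H·P̄·Hᵀ + R = [643]
K = P̄·Hᵀ·S⁻¹ = [-170/643; 122/643; 113/643]
x' − x̄ = [1530/643, -1098/643, -1017/643] = K·y
y = (KᵀK)⁻¹·Kᵀ·(x' − x̄) = [-9]
z = y + H·x̄ = [-9] + [8] = [-1]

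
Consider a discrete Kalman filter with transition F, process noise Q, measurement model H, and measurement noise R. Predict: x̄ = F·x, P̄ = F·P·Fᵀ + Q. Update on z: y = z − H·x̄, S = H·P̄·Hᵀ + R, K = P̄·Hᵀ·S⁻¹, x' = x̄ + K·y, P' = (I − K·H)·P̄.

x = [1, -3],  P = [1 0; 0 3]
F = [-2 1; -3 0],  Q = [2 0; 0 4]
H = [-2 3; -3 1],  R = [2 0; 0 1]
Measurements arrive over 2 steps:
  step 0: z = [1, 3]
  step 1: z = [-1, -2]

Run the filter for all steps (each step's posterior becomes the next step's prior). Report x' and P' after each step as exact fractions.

step 0: x̄ = F·x = [-5, -3]
step 0: P̄ = F·P·Fᵀ + Q = [9 6; 6 13]
step 0: y = z − H·x̄ = [0, -9]
step 0: S = H·P̄·Hᵀ + R = [83 27; 27 59]
step 0: K = P̄·Hᵀ·S⁻¹ = [567/4168 -1743/4168; 216/521 -143/521]
step 0: x' = x̄ + K·y = [-5153/4168, -276/521]
step 0: P' = (I − K·H)·P̄ = [909/4168 123/521; 123/521 226/521]
step 1: x̄ = F·x = [4049/2084, 15459/4168]
step 1: P̄ = F·P·Fᵀ + Q = [2461/1042 1251/2084; 1251/2084 24853/4168]
step 1: y = z − H·x̄ = [-34349/4168, 499/4168]
step 1: S = H·P̄·Hᵀ + R = [241365/4168 106101/4168; 106101/4168 102605/4168]
step 1: K = P̄·Hᵀ·S⁻¹ = [388190/3240843 -418392/1080281; 423557/1080281 -255350/1080281]
step 1: x' = x̄ + K·y = [2947235/3240843, 485577/1080281]
step 1: P' = (I − K·H)·P̄ = [648844/3240843 230452/1080281; 230452/1080281 436006/1080281]

step 0: x' = [-5153/4168, -276/521], P' = [909/4168 123/521; 123/521 226/521]
step 1: x' = [2947235/3240843, 485577/1080281], P' = [648844/3240843 230452/1080281; 230452/1080281 436006/1080281]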